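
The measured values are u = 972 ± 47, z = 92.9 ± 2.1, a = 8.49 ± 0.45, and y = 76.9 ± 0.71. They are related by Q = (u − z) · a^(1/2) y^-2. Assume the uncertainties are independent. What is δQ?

0.0271

Let w = u − z = 879. δw = √(δu² + δz²) = √(2210 + 4.41) = 47.0, so δw/w = 0.0535.
Q is then a monomial in w, a, y:
δQ/Q = √((δw/w)² + (½·δa/a)² + (-2·δy/y)²) = √(0.00286 + 0.000702 + 0.000341) = 0.0625
Q = 0.433, so δQ = 0.0625 × 0.433 = 0.0271.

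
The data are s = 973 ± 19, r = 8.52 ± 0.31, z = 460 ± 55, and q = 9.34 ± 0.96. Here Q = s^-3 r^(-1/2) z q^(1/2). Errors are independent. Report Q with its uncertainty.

Since Q is a product/quotient, work with relative uncertainties:
  (-3·δs/s)² = (-3×0.0195)² = 0.00343;  (−½·δr/r)² = (-0.5×0.0364)² = 0.000331;  (1·δz/z)² = (1×0.120)² = 0.0143;  (½·δq/q)² = (0.5×0.103)² = 0.00264
δQ/Q = √(0.0207) = 0.144
Q = 5.23e-07, so δQ = 0.144 × 5.23e-07 = 7.52e-08.

(5.23 ± 0.752) × 10^-7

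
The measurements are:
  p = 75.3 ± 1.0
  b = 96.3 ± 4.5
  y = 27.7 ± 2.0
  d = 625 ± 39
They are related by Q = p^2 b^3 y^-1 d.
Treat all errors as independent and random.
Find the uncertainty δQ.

1.96e+10

Q is a product of powers, so relative uncertainties combine in quadrature:
  (2·δp/p)² = (2×0.0133)² = 0.000705;  (3·δb/b)² = (3×0.0467)² = 0.0197;  (-1·δy/y)² = (-1×0.0722)² = 0.00521;  (1·δd/d)² = (1×0.0624)² = 0.00389
δQ/Q = √(0.0295) = 0.172
Q = 1.14e+11, so δQ = 0.172 × 1.14e+11 = 1.96e+10.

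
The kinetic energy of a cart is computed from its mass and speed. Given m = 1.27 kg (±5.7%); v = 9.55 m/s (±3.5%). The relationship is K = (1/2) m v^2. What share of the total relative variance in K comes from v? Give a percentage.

(δK/K)² = (1·δm/m)² + (2·δv/v)²
  m term: (1×0.0570)² = 0.00325
  v term: (2×0.0350)² = 0.00490
Total = 0.00815. Share from v = 0.00490/0.00815 = 0.601.

60.1%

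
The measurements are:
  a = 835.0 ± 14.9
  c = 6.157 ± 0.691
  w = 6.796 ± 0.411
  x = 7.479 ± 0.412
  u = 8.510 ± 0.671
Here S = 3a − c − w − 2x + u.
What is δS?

44.7

For a sum/difference, combine absolute errors in quadrature:
  (3·δa)² = 2000;  (δc)² = 0.477;  (δw)² = 0.169;  (2·δx)² = 0.679;  (δu)² = 0.450
δS = √(2000) = 44.7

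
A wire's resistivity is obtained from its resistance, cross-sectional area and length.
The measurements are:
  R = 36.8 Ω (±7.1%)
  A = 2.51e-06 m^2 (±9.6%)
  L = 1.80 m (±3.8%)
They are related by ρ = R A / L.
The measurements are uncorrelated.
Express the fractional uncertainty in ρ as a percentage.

12.5%

For a monomial ρ ∝ R, A, L^-1, fractional errors add in quadrature:
  (1·δR/R)² = (1×0.0710)² = 0.00504;  (1·δA/A)² = (1×0.0960)² = 0.00922;  (-1·δL/L)² = (-1×0.0380)² = 0.00144
δρ/ρ = √(0.0157) = 0.125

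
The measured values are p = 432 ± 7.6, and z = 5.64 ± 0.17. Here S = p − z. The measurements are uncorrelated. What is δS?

Absolute uncertainties add in quadrature for a linear combination:
  (δp)² = 57.8;  (δz)² = 0.0289
δS = √(57.8) = 7.60

7.60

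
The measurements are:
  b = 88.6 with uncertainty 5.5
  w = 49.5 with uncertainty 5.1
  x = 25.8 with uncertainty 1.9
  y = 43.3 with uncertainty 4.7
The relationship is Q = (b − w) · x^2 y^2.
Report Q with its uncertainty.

(4.88 ± 1.59) × 10^7

Let u = b − w = 39.1. δu = √(δb² + δw²) = √(30.2 + 26.0) = 7.50, so δu/u = 0.192.
Q is then a monomial in u, x, y:
δQ/Q = √((δu/u)² + (2·δx/x)² + (2·δy/y)²) = √(0.0368 + 0.0217 + 0.0471) = 0.325
Q = 4.88e+07, so δQ = 0.325 × 4.88e+07 = 1.59e+07.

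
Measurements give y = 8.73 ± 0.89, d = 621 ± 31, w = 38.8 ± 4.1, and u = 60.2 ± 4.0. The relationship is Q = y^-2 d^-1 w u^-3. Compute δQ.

Since Q is a product/quotient, work with relative uncertainties:
  (-2·δy/y)² = (-2×0.102)² = 0.0416;  (-1·δd/d)² = (-1×0.0499)² = 0.00249;  (1·δw/w)² = (1×0.106)² = 0.0112;  (-3·δu/u)² = (-3×0.0664)² = 0.0397
δQ/Q = √(0.0950) = 0.308
Q = 3.76e-09, so δQ = 0.308 × 3.76e-09 = 1.16e-09.

1.16e-09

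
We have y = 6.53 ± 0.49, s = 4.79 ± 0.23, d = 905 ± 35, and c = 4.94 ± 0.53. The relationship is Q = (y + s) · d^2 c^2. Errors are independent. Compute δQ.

5.27e+07

Let u = y + s = 11.3. δu = √(δy² + δs²) = √(0.240 + 0.0529) = 0.541, so δu/u = 0.0478.
Q is then a monomial in u, d, c:
δQ/Q = √((δu/u)² + (2·δd/d)² + (2·δc/c)²) = √(0.00229 + 0.00598 + 0.0460) = 0.233
Q = 2.26e+08, so δQ = 0.233 × 2.26e+08 = 5.27e+07.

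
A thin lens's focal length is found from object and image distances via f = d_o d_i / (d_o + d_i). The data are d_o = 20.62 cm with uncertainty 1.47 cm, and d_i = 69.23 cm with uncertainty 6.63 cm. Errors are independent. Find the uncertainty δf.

∂f/∂d_o = (d_i/(d_o+d_i))² = 0.594;  ∂f/∂d_i = (d_o/(d_o+d_i))² = 0.0527
δf = √((∂f/∂d_o · δd_o)² + (∂f/∂d_i · δd_i)²) = √(0.762 + 0.122) = 0.940 cm

0.940 cm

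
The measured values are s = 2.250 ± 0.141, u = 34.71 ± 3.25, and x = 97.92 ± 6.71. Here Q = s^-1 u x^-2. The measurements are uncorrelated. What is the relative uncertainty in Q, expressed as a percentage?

17.7%

Each factor contributes (exponent × relative error)² to (δQ/Q)²:
  (-1·δs/s)² = (-1×0.0627)² = 0.00393;  (1·δu/u)² = (1×0.0936)² = 0.00877;  (-2·δx/x)² = (-2×0.0685)² = 0.0188
δQ/Q = √(0.0315) = 0.177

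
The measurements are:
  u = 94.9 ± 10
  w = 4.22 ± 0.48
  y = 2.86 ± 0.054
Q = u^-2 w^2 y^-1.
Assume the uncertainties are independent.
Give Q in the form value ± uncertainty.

0.000691 ± 0.000215

Relative error in a monomial: (δQ/Q)² = Σ (nᵢ · δxᵢ/xᵢ)².
  (-2·δu/u)² = (-2×0.105)² = 0.0444;  (2·δw/w)² = (2×0.114)² = 0.0518;  (-1·δy/y)² = (-1×0.0189)² = 0.000356
δQ/Q = √(0.0965) = 0.311
Q = 0.000691, so δQ = 0.311 × 0.000691 = 0.000215.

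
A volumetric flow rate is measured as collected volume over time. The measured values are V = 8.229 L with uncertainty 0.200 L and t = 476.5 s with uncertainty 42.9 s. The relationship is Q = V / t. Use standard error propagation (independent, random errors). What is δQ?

0.00161 L/s

Products/powers → add relative errors in quadrature, weighted by exponent:
  (1·δV/V)² = (1×0.0243)² = 0.000591;  (-1·δt/t)² = (-1×0.0900)² = 0.00811
δQ/Q = √(0.00870) = 0.0933
Q = 0.01727 L/s, so δQ = 0.0933 × 0.01727 = 0.00161 L/s.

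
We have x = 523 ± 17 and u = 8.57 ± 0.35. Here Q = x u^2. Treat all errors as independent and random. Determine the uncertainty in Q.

Since Q is a product/quotient, work with relative uncertainties:
  (1·δx/x)² = (1×0.0325)² = 0.00106;  (2·δu/u)² = (2×0.0408)² = 0.00667
δQ/Q = √(0.00773) = 0.0879
Q = 38400, so δQ = 0.0879 × 38400 = 3380.

3380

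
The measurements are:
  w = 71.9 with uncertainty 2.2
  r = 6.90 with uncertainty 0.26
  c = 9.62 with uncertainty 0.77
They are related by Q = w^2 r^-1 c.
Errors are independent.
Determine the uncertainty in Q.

Since Q is a product/quotient, work with relative uncertainties:
  (2·δw/w)² = (2×0.0306)² = 0.00374;  (-1·δr/r)² = (-1×0.0377)² = 0.00142;  (1·δc/c)² = (1×0.0800)² = 0.00641
δQ/Q = √(0.0116) = 0.108
Q = 7210, so δQ = 0.108 × 7210 = 775.

775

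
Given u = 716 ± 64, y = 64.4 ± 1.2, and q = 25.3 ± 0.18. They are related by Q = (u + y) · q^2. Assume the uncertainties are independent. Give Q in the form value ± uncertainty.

(5.00 ± 0.416) × 10^5

Let w = u + y = 780. δw = √(δu² + δy²) = √(4100 + 1.44) = 64.0, so δw/w = 0.0820.
Q is then a monomial in w, q:
δQ/Q = √((δw/w)² + (2·δq/q)²) = √(0.00673 + 0.000202) = 0.0832
Q = 5e+05, so δQ = 0.0832 × 5e+05 = 41600.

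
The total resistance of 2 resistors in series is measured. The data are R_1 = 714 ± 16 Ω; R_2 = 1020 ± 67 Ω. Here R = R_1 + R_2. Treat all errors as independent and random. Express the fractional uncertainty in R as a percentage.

For a sum/difference, combine absolute errors in quadrature:
  (δR_1)² = 256;  (δR_2)² = 4490
δR = √(4740) = 68.9 Ω
R = 1730 Ω, so δR/R = 68.9/1730 = 0.0397.

3.97%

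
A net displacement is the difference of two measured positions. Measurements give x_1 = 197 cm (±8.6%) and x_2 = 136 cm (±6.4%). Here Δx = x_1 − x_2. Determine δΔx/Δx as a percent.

Each term contributes (cᵢ δxᵢ)² to (δΔx)²:
  (δx_1)² = 287;  (δx_2)² = 75.8
δΔx = √(363) = 19.0 cm
Δx = 61.0 cm, so δΔx/Δx = 19.0/61.0 = 0.312.

31.2%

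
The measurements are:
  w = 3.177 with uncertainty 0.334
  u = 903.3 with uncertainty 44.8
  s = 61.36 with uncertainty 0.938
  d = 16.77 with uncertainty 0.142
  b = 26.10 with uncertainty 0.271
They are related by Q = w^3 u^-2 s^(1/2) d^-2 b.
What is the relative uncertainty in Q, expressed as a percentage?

33.1%

Q is a product of powers, so relative uncertainties combine in quadrature:
  (3·δw/w)² = (3×0.105)² = 0.0995;  (-2·δu/u)² = (-2×0.0496)² = 0.00984;  (½·δs/s)² = (0.5×0.0153)² = 5.84e-05;  (-2·δd/d)² = (-2×0.00847)² = 0.000287;  (1·δb/b)² = (1×0.0104)² = 0.000108
δQ/Q = √(0.110) = 0.331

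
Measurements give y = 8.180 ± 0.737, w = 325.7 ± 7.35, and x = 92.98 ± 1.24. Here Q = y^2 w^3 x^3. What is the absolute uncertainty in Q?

Q is a product of powers, so relative uncertainties combine in quadrature:
  (2·δy/y)² = (2×0.0901)² = 0.0325;  (3·δw/w)² = (3×0.0226)² = 0.00458;  (3·δx/x)² = (3×0.0133)² = 0.00160
δQ/Q = √(0.0387) = 0.197
Q = 1.858e+15, so δQ = 0.197 × 1.858e+15 = 3.65e+14.

3.65e+14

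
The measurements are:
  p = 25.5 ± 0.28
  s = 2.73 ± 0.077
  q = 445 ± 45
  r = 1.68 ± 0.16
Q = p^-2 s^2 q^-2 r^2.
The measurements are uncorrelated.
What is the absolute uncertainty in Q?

4.64e-08

Since Q is a product/quotient, work with relative uncertainties:
  (-2·δp/p)² = (-2×0.0110)² = 0.000482;  (2·δs/s)² = (2×0.0282)² = 0.00318;  (-2·δq/q)² = (-2×0.101)² = 0.0409;  (2·δr/r)² = (2×0.0952)² = 0.0363
δQ/Q = √(0.0808) = 0.284
Q = 1.63e-07, so δQ = 0.284 × 1.63e-07 = 4.64e-08.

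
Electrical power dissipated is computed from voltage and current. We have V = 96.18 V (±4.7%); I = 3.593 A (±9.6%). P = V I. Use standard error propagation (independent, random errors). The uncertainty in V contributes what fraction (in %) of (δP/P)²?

19.3%

(δP/P)² = (1·δV/V)² + (1·δI/I)²
  V term: (1×0.0470)² = 0.00221
  I term: (1×0.0960)² = 0.00922
Total = 0.0114. Share from V = 0.00221/0.0114 = 0.193.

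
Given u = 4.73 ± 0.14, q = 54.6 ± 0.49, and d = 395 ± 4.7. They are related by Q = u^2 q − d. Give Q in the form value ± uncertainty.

Let p = u^2·q = 1220. δp/p = √((2·δu/u)² + (1·δq/q)²) = √(0.00350 + 8.05e-05) = 0.0599, so δp = 73.1.
Q = p − d: δQ = √(δp² + δd²) = √(5350 + 22.1) = 73.3
Q = 827.

827 ± 73.3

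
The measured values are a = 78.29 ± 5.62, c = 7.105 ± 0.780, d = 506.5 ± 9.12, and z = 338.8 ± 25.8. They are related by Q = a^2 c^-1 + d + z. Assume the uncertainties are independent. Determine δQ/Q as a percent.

Let p = a^2·c^-1 = 862.7. δp/p = √((2·δa/a)² + (-1·δc/c)²) = √(0.0206 + 0.0121) = 0.181, so δp = 156.
Q = p + d + z: δQ = √(δp² + δd² + δz²) = √(24300 + 83.2 + 666) = 158
Q = 1708, so δQ/Q = 158/1708 = 0.0927.

9.27%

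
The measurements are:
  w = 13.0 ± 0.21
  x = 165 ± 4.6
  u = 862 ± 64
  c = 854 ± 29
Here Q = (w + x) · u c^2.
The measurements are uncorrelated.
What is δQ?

Let h = w + x = 178. δh = √(δw² + δx²) = √(0.0441 + 21.2) = 4.60, so δh/h = 0.0259.
Q is then a monomial in h, u, c:
δQ/Q = √((δh/h)² + (1·δu/u)² + (2·δc/c)²) = √(0.000669 + 0.00551 + 0.00461) = 0.104
Q = 1.12e+11, so δQ = 0.104 × 1.12e+11 = 1.16e+10.

1.16e+10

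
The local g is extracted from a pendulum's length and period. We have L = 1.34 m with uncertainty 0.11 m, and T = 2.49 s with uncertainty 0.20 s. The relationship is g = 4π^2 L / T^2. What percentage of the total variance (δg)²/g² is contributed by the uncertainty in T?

(δg/g)² = (1·δL/L)² + (-2·δT/T)²
  L term: (1×0.0821)² = 0.00674
  T term: (-2×0.0803)² = 0.0258
Total = 0.0325. Share from T = 0.0258/0.0325 = 0.793.

79.3%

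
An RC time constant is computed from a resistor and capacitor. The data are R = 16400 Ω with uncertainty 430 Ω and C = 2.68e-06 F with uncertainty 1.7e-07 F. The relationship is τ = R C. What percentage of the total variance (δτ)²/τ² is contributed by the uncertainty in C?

(δτ/τ)² = (1·δR/R)² + (1·δC/C)²
  R term: (1×0.0262)² = 0.000687
  C term: (1×0.0634)² = 0.00402
Total = 0.00471. Share from C = 0.00402/0.00471 = 0.854.

85.4%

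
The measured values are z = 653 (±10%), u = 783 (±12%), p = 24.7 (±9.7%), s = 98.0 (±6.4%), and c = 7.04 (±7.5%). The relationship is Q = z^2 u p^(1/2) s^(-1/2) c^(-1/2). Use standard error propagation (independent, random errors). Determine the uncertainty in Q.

Products/powers → add relative errors in quadrature, weighted by exponent:
  (2·δz/z)² = (2×0.100)² = 0.0400;  (1·δu/u)² = (1×0.120)² = 0.0144;  (½·δp/p)² = (0.5×0.0970)² = 0.00235;  (−½·δs/s)² = (-0.5×0.0640)² = 0.00102;  (−½·δc/c)² = (-0.5×0.0750)² = 0.00141
δQ/Q = √(0.0592) = 0.243
Q = 6.32e+07, so δQ = 0.243 × 6.32e+07 = 1.54e+07.

1.54e+07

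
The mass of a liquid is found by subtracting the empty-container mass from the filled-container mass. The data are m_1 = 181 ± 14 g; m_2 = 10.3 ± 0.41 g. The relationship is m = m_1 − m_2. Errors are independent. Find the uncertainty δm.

14.0 g

Absolute uncertainties add in quadrature for a linear combination:
  (δm_1)² = 196;  (δm_2)² = 0.168
δm = √(196) = 14.0 g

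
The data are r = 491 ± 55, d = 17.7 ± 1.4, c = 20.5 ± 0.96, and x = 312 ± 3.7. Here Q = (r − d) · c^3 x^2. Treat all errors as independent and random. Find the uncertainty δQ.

Let u = r − d = 473. δu = √(δr² + δd²) = √(3020 + 1.96) = 55.0, so δu/u = 0.116.
Q is then a monomial in u, c, x:
δQ/Q = √((δu/u)² + (3·δc/c)² + (2·δx/x)²) = √(0.0135 + 0.0197 + 0.000563) = 0.184
Q = 3.97e+11, so δQ = 0.184 × 3.97e+11 = 7.3e+10.

7.3e+10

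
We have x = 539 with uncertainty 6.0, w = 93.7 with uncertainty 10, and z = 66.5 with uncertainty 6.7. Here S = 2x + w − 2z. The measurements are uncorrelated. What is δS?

20.6

Sums and differences: (δS)² = Σ (cᵢ δxᵢ)².
  (2·δx)² = 144;  (δw)² = 100;  (2·δz)² = 180
δS = √(424) = 20.6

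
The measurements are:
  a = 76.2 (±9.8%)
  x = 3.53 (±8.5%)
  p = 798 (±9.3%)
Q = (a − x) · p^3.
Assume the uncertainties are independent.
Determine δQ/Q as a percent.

29.7%

Let u = a − x = 72.7. δu = √(δa² + δx²) = √(55.8 + 0.0900) = 7.47, so δu/u = 0.103.
Q is then a monomial in u, p:
δQ/Q = √((δu/u)² + (3·δp/p)²) = √(0.0106 + 0.0778) = 0.297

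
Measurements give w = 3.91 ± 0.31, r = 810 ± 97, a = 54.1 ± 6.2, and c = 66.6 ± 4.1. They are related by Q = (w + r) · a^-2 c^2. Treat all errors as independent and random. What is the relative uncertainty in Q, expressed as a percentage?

Let u = w + r = 814. δu = √(δw² + δr²) = √(0.0961 + 9410) = 97.0, so δu/u = 0.119.
Q is then a monomial in u, a, c:
δQ/Q = √((δu/u)² + (-2·δa/a)² + (2·δc/c)²) = √(0.0142 + 0.0525 + 0.0152) = 0.286

28.6%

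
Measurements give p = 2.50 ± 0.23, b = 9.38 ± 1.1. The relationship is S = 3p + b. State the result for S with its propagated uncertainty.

16.9 ± 1.30

For a sum/difference, combine absolute errors in quadrature:
  (3·δp)² = 0.476;  (δb)² = 1.21
δS = √(1.69) = 1.30
S = 16.9.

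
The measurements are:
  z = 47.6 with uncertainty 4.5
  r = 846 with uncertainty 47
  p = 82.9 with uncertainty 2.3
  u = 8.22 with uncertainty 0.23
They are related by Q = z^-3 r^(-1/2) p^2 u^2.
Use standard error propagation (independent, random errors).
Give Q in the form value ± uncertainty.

0.148 ± 0.0438

Products/powers → add relative errors in quadrature, weighted by exponent:
  (-3·δz/z)² = (-3×0.0945)² = 0.0804;  (−½·δr/r)² = (-0.5×0.0556)² = 0.000772;  (2·δp/p)² = (2×0.0277)² = 0.00308;  (2·δu/u)² = (2×0.0280)² = 0.00313
δQ/Q = √(0.0874) = 0.296
Q = 0.148, so δQ = 0.296 × 0.148 = 0.0438.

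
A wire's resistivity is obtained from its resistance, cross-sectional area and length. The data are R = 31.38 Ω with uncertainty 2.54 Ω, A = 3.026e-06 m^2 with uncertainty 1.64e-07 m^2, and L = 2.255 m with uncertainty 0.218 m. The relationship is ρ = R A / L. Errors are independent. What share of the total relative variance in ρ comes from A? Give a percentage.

(δρ/ρ)² = (1·δR/R)² + (1·δA/A)² + (-1·δL/L)²
  R term: (1×0.0809)² = 0.00655
  A term: (1×0.0542)² = 0.00294
  L term: (-1×0.0967)² = 0.00935
Total = 0.0188. Share from A = 0.00294/0.0188 = 0.156.

15.6%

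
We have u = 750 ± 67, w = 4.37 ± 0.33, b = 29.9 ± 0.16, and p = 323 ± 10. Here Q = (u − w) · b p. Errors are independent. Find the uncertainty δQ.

Let h = u − w = 746. δh = √(δu² + δw²) = √(4490 + 0.109) = 67.0, so δh/h = 0.0899.
Q is then a monomial in h, b, p:
δQ/Q = √((δh/h)² + (1·δb/b)² + (1·δp/p)²) = √(0.00807 + 2.86e-05 + 0.000959) = 0.0952
Q = 7.2e+06, so δQ = 0.0952 × 7.2e+06 = 6.85e+05.

6.85e+05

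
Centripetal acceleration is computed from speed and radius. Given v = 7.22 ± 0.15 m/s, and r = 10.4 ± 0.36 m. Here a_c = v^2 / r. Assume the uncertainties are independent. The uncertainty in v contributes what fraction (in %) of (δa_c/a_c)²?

59.0%

(δa_c/a_c)² = (2·δv/v)² + (-1·δr/r)²
  v term: (2×0.0208)² = 0.00173
  r term: (-1×0.0346)² = 0.00120
Total = 0.00292. Share from v = 0.00173/0.00292 = 0.590.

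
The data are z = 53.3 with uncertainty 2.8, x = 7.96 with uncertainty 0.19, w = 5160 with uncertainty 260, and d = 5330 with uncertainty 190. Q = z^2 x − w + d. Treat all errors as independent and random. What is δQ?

Let p = z^2·x = 22600. δp/p = √((2·δz/z)² + (1·δx/x)²) = √(0.0110 + 0.000570) = 0.108, so δp = 2440.
Q = p − w + d: δQ = √(δp² + δw² + δd²) = √(5.94e+06 + 67600 + 36100) = 2460

2460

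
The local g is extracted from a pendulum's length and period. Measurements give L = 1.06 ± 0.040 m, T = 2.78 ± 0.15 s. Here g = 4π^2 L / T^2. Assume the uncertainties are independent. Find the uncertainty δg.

0.619 m/s^2

g is a product of powers, so relative uncertainties combine in quadrature:
  (1·δL/L)² = (1×0.0377)² = 0.00142;  (-2·δT/T)² = (-2×0.0540)² = 0.0116
δg/g = √(0.0131) = 0.114
g = 5.41 m/s^2, so δg = 0.114 × 5.41 = 0.619 m/s^2.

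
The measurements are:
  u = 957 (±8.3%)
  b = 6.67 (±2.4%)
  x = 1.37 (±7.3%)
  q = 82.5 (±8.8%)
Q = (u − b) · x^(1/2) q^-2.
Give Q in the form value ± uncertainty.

Let w = u − b = 950. δw = √(δu² + δb²) = √(6310 + 0.0256) = 79.4, so δw/w = 0.0836.
Q is then a monomial in w, x, q:
δQ/Q = √((δw/w)² + (½·δx/x)² + (-2·δq/q)²) = √(0.00699 + 0.00133 + 0.0310) = 0.198
Q = 0.163, so δQ = 0.198 × 0.163 = 0.0324.

0.163 ± 0.0324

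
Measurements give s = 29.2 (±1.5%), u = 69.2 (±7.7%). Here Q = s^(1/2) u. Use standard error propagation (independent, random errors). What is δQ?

28.9

Since Q is a product/quotient, work with relative uncertainties:
  (½·δs/s)² = (0.5×0.0150)² = 5.63e-05;  (1·δu/u)² = (1×0.0770)² = 0.00593
δQ/Q = √(0.00599) = 0.0774
Q = 374, so δQ = 0.0774 × 374 = 28.9.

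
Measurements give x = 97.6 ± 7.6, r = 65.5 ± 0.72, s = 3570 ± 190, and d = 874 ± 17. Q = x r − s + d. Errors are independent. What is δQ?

538

Let p = x·r = 6390. δp/p = √((1·δx/x)² + (1·δr/r)²) = √(0.00606 + 0.000121) = 0.0786, so δp = 503.
Q = p − s + d: δQ = √(δp² + δs² + δd²) = √(2.53e+05 + 36100 + 289) = 538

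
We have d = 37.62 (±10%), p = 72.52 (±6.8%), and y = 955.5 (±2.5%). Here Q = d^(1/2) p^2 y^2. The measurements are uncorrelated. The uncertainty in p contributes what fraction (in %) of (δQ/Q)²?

78.7%

(δQ/Q)² = (½·δd/d)² + (2·δp/p)² + (2·δy/y)²
  d term: (0.5×0.100)² = 0.00250
  p term: (2×0.0680)² = 0.0185
  y term: (2×0.0250)² = 0.00250
Total = 0.0235. Share from p = 0.0185/0.0235 = 0.787.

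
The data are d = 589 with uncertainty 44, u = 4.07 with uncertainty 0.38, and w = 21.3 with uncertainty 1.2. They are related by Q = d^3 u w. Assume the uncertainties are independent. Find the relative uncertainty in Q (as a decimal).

0.249

Since Q is a product/quotient, work with relative uncertainties:
  (3·δd/d)² = (3×0.0747)² = 0.0502;  (1·δu/u)² = (1×0.0934)² = 0.00872;  (1·δw/w)² = (1×0.0563)² = 0.00317
δQ/Q = √(0.0621) = 0.249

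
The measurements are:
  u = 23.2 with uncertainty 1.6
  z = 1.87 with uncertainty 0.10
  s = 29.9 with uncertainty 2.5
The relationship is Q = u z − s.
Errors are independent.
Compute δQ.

4.54

Let p = u·z = 43.4. δp/p = √((1·δu/u)² + (1·δz/z)²) = √(0.00476 + 0.00286) = 0.0873, so δp = 3.79.
Q = p − s: δQ = √(δp² + δs²) = √(14.3 + 6.25) = 4.54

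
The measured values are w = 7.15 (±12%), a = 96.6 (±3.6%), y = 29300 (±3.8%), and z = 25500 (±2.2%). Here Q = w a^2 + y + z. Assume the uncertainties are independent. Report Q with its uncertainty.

Let p = w·a^2 = 66700. δp/p = √((1·δw/w)² + (2·δa/a)²) = √(0.0144 + 0.00518) = 0.140, so δp = 9340.
Q = p + y + z: δQ = √(δp² + δy² + δz²) = √(8.72e+07 + 1.24e+06 + 3.15e+05) = 9420
Q = 1.22e+05.

(1.22 ± 0.0942) × 10^5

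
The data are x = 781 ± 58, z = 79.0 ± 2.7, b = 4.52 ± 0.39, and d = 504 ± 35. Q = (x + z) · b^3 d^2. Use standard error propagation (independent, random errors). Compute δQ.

Let u = x + z = 860. δu = √(δx² + δz²) = √(3360 + 7.29) = 58.1, so δu/u = 0.0675.
Q is then a monomial in u, b, d:
δQ/Q = √((δu/u)² + (3·δb/b)² + (2·δd/d)²) = √(0.00456 + 0.0670 + 0.0193) = 0.301
Q = 2.02e+10, so δQ = 0.301 × 2.02e+10 = 6.08e+09.

6.08e+09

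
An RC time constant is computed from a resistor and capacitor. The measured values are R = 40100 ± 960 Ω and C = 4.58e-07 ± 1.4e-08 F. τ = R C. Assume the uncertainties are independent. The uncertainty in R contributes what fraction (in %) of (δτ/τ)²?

(δτ/τ)² = (1·δR/R)² + (1·δC/C)²
  R term: (1×0.0239)² = 0.000573
  C term: (1×0.0306)² = 0.000934
Total = 0.00151. Share from R = 0.000573/0.00151 = 0.380.

38.0%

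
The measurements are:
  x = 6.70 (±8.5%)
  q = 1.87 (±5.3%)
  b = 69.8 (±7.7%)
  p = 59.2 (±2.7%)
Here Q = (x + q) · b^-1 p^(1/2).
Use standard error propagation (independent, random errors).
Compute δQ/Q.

0.103

Let u = x + q = 8.57. δu = √(δx² + δq²) = √(0.324 + 0.00982) = 0.578, so δu/u = 0.0675.
Q is then a monomial in u, b, p:
δQ/Q = √((δu/u)² + (-1·δb/b)² + (½·δp/p)²) = √(0.00455 + 0.00593 + 0.000182) = 0.103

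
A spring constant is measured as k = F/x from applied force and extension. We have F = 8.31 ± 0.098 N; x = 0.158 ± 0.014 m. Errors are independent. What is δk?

4.70 N/m

Products/powers → add relative errors in quadrature, weighted by exponent:
  (1·δF/F)² = (1×0.0118)² = 0.000139;  (-1·δx/x)² = (-1×0.0886)² = 0.00785
δk/k = √(0.00799) = 0.0894
k = 52.6 N/m, so δk = 0.0894 × 52.6 = 4.70 N/m.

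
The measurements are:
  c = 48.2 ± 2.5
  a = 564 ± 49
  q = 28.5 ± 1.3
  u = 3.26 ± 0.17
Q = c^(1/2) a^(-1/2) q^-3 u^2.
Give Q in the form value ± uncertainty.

For a monomial Q ∝ c^(1/2), a^(-1/2), q^-3, u^2, fractional errors add in quadrature:
  (½·δc/c)² = (0.5×0.0519)² = 0.000673;  (−½·δa/a)² = (-0.5×0.0869)² = 0.00189;  (-3·δq/q)² = (-3×0.0456)² = 0.0187;  (2·δu/u)² = (2×0.0521)² = 0.0109
δQ/Q = √(0.0322) = 0.179
Q = 0.000134, so δQ = 0.179 × 0.000134 = 2.41e-05.

(1.34 ± 0.241) × 10^-4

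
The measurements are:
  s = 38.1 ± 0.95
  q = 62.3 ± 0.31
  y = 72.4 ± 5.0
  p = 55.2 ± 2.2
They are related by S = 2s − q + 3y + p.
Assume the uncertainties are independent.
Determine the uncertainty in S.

Each term contributes (cᵢ δxᵢ)² to (δS)²:
  (2·δs)² = 3.61;  (δq)² = 0.0961;  (3·δy)² = 225;  (δp)² = 4.84
δS = √(234) = 15.3

15.3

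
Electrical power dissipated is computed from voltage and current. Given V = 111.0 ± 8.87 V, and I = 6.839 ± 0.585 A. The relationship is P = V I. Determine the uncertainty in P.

88.9 W

P is a product of powers, so relative uncertainties combine in quadrature:
  (1·δV/V)² = (1×0.0799)² = 0.00639;  (1·δI/I)² = (1×0.0855)² = 0.00732
δP/P = √(0.0137) = 0.117
P = 759.1 W, so δP = 0.117 × 759.1 = 88.9 W.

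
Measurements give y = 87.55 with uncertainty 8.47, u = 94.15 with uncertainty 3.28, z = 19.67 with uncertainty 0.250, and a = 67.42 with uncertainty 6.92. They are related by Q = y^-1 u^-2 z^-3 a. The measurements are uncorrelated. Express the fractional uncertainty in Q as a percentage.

16.2%

Relative error in a monomial: (δQ/Q)² = Σ (nᵢ · δxᵢ/xᵢ)².
  (-1·δy/y)² = (-1×0.0967)² = 0.00936;  (-2·δu/u)² = (-2×0.0348)² = 0.00485;  (-3·δz/z)² = (-3×0.0127)² = 0.00145;  (1·δa/a)² = (1×0.103)² = 0.0105
δQ/Q = √(0.0262) = 0.162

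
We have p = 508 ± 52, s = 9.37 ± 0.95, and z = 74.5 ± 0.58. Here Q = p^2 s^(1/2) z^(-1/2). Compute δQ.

19300

For a monomial Q ∝ p^2, s^(1/2), z^(-1/2), fractional errors add in quadrature:
  (2·δp/p)² = (2×0.102)² = 0.0419;  (½·δs/s)² = (0.5×0.101)² = 0.00257;  (−½·δz/z)² = (-0.5×0.00779)² = 1.52e-05
δQ/Q = √(0.0445) = 0.211
Q = 91500, so δQ = 0.211 × 91500 = 19300.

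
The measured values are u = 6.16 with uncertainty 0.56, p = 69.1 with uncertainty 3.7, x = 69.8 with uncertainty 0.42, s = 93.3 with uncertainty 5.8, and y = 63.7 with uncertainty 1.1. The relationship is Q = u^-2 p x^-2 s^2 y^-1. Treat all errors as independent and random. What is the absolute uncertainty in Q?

0.0116

Products/powers → add relative errors in quadrature, weighted by exponent:
  (-2·δu/u)² = (-2×0.0909)² = 0.0331;  (1·δp/p)² = (1×0.0535)² = 0.00287;  (-2·δx/x)² = (-2×0.00602)² = 0.000145;  (2·δs/s)² = (2×0.0622)² = 0.0155;  (-1·δy/y)² = (-1×0.0173)² = 0.000298
δQ/Q = √(0.0518) = 0.228
Q = 0.0511, so δQ = 0.228 × 0.0511 = 0.0116.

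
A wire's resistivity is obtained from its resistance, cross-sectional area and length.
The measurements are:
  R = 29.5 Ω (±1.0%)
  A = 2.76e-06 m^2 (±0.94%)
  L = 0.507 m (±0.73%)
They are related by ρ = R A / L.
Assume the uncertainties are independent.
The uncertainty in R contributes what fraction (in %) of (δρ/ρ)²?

41.4%

(δρ/ρ)² = (1·δR/R)² + (1·δA/A)² + (-1·δL/L)²
  R term: (1×0.0100)² = 0.000100
  A term: (1×0.00940)² = 8.84e-05
  L term: (-1×0.00730)² = 5.33e-05
Total = 0.000242. Share from R = 0.000100/0.000242 = 0.414.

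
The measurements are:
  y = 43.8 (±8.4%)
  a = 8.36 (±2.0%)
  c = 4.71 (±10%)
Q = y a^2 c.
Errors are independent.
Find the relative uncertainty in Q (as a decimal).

Each factor contributes (exponent × relative error)² to (δQ/Q)²:
  (1·δy/y)² = (1×0.0840)² = 0.00706;  (2·δa/a)² = (2×0.0200)² = 0.00160;  (1·δc/c)² = (1×0.100)² = 0.0100
δQ/Q = √(0.0187) = 0.137

0.137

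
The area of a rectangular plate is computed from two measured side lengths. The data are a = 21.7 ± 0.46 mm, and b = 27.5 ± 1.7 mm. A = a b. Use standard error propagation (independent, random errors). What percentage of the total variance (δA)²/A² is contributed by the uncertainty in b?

(δA/A)² = (1·δa/a)² + (1·δb/b)²
  a term: (1×0.0212)² = 0.000449
  b term: (1×0.0618)² = 0.00382
Total = 0.00427. Share from b = 0.00382/0.00427 = 0.895.

89.5%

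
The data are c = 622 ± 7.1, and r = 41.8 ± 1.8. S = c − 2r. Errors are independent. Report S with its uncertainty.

S is a linear combination, so absolute uncertainties add in quadrature:
  (δc)² = 50.4;  (2·δr)² = 13.0
δS = √(63.4) = 7.96
S = 538.

538 ± 7.96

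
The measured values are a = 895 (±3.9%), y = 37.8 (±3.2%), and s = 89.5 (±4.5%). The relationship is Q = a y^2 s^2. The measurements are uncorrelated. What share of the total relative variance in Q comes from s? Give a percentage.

(δQ/Q)² = (1·δa/a)² + (2·δy/y)² + (2·δs/s)²
  a term: (1×0.0390)² = 0.00152
  y term: (2×0.0320)² = 0.00410
  s term: (2×0.0450)² = 0.00810
Total = 0.0137. Share from s = 0.00810/0.0137 = 0.591.

59.1%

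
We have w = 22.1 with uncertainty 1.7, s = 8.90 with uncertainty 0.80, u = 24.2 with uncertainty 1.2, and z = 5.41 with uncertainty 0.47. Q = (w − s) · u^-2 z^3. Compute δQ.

1.12

Let h = w − s = 13.2. δh = √(δw² + δs²) = √(2.89 + 0.640) = 1.88, so δh/h = 0.142.
Q is then a monomial in h, u, z:
δQ/Q = √((δh/h)² + (-2·δu/u)² + (3·δz/z)²) = √(0.0203 + 0.00984 + 0.0679) = 0.313
Q = 3.57, so δQ = 0.313 × 3.57 = 1.12.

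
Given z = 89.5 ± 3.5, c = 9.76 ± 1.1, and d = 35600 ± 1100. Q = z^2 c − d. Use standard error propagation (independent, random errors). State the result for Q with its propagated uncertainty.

Let p = z^2·c = 78200. δp/p = √((2·δz/z)² + (1·δc/c)²) = √(0.00612 + 0.0127) = 0.137, so δp = 10700.
Q = p − d: δQ = √(δp² + δd²) = √(1.15e+08 + 1.21e+06) = 10800
Q = 42600.

42600 ± 10800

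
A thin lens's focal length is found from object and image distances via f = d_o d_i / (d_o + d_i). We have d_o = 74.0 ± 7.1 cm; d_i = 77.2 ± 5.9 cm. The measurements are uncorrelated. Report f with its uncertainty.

37.8 ± 2.33 cm

∂f/∂d_o = (d_i/(d_o+d_i))² = 0.261;  ∂f/∂d_i = (d_o/(d_o+d_i))² = 0.240
δf = √((∂f/∂d_o · δd_o)² + (∂f/∂d_i · δd_i)²) = √(3.43 + 2.00) = 2.33 cm
f = 37.8 cm.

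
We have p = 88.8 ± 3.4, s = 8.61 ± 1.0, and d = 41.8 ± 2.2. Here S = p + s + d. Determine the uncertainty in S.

For a sum/difference, combine absolute errors in quadrature:
  (δp)² = 11.6;  (δs)² = 1.00;  (δd)² = 4.84
δS = √(17.4) = 4.17

4.17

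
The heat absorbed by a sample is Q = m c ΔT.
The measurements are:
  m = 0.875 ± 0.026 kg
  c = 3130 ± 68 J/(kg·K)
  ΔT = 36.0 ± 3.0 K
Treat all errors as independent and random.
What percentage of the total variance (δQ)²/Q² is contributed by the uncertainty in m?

(δQ/Q)² = (1·δm/m)² + (1·δc/c)² + (1·δΔT/ΔT)²
  m term: (1×0.0297)² = 0.000883
  c term: (1×0.0217)² = 0.000472
  ΔT term: (1×0.0833)² = 0.00694
Total = 0.00830. Share from m = 0.000883/0.00830 = 0.106.

10.6%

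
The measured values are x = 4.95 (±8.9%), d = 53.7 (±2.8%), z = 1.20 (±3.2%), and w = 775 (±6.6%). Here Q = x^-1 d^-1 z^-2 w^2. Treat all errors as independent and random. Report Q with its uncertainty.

Since Q is a product/quotient, work with relative uncertainties:
  (-1·δx/x)² = (-1×0.0890)² = 0.00792;  (-1·δd/d)² = (-1×0.0280)² = 0.000784;  (-2·δz/z)² = (-2×0.0320)² = 0.00410;  (2·δw/w)² = (2×0.0660)² = 0.0174
δQ/Q = √(0.0302) = 0.174
Q = 1570, so δQ = 0.174 × 1570 = 273.

1570 ± 273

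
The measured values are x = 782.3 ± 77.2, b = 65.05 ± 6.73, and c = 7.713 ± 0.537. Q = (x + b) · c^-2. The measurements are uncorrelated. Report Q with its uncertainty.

14.24 ± 2.37

Let u = x + b = 847.3. δu = √(δx² + δb²) = √(5960 + 45.3) = 77.5, so δu/u = 0.0915.
Q is then a monomial in u, c:
δQ/Q = √((δu/u)² + (-2·δc/c)²) = √(0.00836 + 0.0194) = 0.167
Q = 14.24, so δQ = 0.167 × 14.24 = 2.37.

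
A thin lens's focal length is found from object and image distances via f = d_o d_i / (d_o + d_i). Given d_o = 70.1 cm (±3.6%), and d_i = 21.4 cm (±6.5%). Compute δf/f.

0.0505

∂f/∂d_o = (d_i/(d_o+d_i))² = 0.0547;  ∂f/∂d_i = (d_o/(d_o+d_i))² = 0.587
δf = √((∂f/∂d_o · δd_o)² + (∂f/∂d_i · δd_i)²) = √(0.0191 + 0.667) = 0.828 cm
f = 16.4 cm, so δf/f = 0.828/16.4 = 0.0505.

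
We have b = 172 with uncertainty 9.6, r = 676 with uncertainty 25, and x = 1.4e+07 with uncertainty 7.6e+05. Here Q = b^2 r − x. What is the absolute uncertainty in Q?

2.47e+06

Let p = b^2·r = 2e+07. δp/p = √((2·δb/b)² + (1·δr/r)²) = √(0.0125 + 0.00137) = 0.118, so δp = 2.35e+06.
Q = p − x: δQ = √(δp² + δx²) = √(5.53e+12 + 5.78e+11) = 2.47e+06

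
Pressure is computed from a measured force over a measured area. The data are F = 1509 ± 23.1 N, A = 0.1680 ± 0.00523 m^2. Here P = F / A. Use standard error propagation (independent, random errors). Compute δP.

312 Pa

Relative error in a monomial: (δP/P)² = Σ (nᵢ · δxᵢ/xᵢ)².
  (1·δF/F)² = (1×0.0153)² = 0.000234;  (-1·δA/A)² = (-1×0.0311)² = 0.000969
δP/P = √(0.00120) = 0.0347
P = 8982 Pa, so δP = 0.0347 × 8982 = 312 Pa.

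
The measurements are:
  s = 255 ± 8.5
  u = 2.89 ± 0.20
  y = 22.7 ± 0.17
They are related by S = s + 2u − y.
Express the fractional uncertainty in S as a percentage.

Absolute uncertainties add in quadrature for a linear combination:
  (δs)² = 72.2;  (2·δu)² = 0.160;  (δy)² = 0.0289
δS = √(72.4) = 8.51
S = 238, so δS/S = 8.51/238 = 0.0357.

3.57%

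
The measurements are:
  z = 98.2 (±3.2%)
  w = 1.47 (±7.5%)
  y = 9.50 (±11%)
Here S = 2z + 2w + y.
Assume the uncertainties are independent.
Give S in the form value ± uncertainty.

Each term contributes (cᵢ δxᵢ)² to (δS)²:
  (2·δz)² = 39.5;  (2·δw)² = 0.0486;  (δy)² = 1.09
δS = √(40.6) = 6.37
S = 209.

209 ± 6.37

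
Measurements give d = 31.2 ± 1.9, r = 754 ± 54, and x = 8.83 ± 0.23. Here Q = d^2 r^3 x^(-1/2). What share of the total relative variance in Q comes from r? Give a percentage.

75.5%

(δQ/Q)² = (2·δd/d)² + (3·δr/r)² + (−½·δx/x)²
  d term: (2×0.0609)² = 0.0148
  r term: (3×0.0716)² = 0.0462
  x term: (-0.5×0.0260)² = 0.000170
Total = 0.0612. Share from r = 0.0462/0.0612 = 0.755.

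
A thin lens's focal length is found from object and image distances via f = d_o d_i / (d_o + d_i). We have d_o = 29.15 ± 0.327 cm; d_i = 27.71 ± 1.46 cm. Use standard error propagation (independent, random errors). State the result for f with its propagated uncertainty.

∂f/∂d_o = (d_i/(d_o+d_i))² = 0.237;  ∂f/∂d_i = (d_o/(d_o+d_i))² = 0.263
δf = √((∂f/∂d_o · δd_o)² + (∂f/∂d_i · δd_i)²) = √(0.00603 + 0.147) = 0.392 cm
f = 14.21 cm.

14.21 ± 0.392 cm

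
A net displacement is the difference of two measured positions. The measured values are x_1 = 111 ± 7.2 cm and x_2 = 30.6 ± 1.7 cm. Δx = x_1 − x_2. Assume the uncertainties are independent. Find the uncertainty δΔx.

7.40 cm

For a sum/difference, combine absolute errors in quadrature:
  (δx_1)² = 51.8;  (δx_2)² = 2.89
δΔx = √(54.7) = 7.40 cm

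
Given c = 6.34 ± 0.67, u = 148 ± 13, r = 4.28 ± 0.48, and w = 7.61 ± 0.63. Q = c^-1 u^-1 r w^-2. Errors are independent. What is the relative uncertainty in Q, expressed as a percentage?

24.3%

Relative error in a monomial: (δQ/Q)² = Σ (nᵢ · δxᵢ/xᵢ)².
  (-1·δc/c)² = (-1×0.106)² = 0.0112;  (-1·δu/u)² = (-1×0.0878)² = 0.00772;  (1·δr/r)² = (1×0.112)² = 0.0126;  (-2·δw/w)² = (-2×0.0828)² = 0.0274
δQ/Q = √(0.0589) = 0.243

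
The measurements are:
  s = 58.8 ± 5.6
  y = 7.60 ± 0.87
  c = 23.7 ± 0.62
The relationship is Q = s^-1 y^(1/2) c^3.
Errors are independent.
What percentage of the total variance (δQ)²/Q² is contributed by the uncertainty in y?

(δQ/Q)² = (-1·δs/s)² + (½·δy/y)² + (3·δc/c)²
  s term: (-1×0.0952)² = 0.00907
  y term: (0.5×0.114)² = 0.00328
  c term: (3×0.0262)² = 0.00616
Total = 0.0185. Share from y = 0.00328/0.0185 = 0.177.

17.7%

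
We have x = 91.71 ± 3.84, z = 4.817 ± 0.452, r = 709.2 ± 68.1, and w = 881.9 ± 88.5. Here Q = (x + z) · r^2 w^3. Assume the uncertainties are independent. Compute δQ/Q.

Let u = x + z = 96.53. δu = √(δx² + δz²) = √(14.7 + 0.204) = 3.87, so δu/u = 0.0401.
Q is then a monomial in u, r, w:
δQ/Q = √((δu/u)² + (2·δr/r)² + (3·δw/w)²) = √(0.00160 + 0.0369 + 0.0906) = 0.359

0.359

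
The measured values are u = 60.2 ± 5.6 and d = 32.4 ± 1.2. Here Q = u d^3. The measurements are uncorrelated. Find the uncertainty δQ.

2.97e+05

For a monomial Q ∝ u, d^3, fractional errors add in quadrature:
  (1·δu/u)² = (1×0.0930)² = 0.00865;  (3·δd/d)² = (3×0.0370)² = 0.0123
δQ/Q = √(0.0210) = 0.145
Q = 2.05e+06, so δQ = 0.145 × 2.05e+06 = 2.97e+05.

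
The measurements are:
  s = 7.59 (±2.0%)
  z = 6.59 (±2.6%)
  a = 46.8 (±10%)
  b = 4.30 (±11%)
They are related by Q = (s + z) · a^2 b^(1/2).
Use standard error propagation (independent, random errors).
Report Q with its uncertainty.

64400 ± 13400

Let u = s + z = 14.2. δu = √(δs² + δz²) = √(0.0230 + 0.0294) = 0.229, so δu/u = 0.0161.
Q is then a monomial in u, a, b:
δQ/Q = √((δu/u)² + (2·δa/a)² + (½·δb/b)²) = √(0.000261 + 0.0400 + 0.00302) = 0.208
Q = 64400, so δQ = 0.208 × 64400 = 13400.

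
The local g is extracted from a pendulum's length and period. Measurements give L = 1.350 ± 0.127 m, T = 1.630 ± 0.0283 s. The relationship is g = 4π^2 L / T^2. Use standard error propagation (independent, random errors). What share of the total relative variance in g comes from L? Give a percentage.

88.0%

(δg/g)² = (1·δL/L)² + (-2·δT/T)²
  L term: (1×0.0941)² = 0.00885
  T term: (-2×0.0174)² = 0.00121
Total = 0.0101. Share from L = 0.00885/0.0101 = 0.880.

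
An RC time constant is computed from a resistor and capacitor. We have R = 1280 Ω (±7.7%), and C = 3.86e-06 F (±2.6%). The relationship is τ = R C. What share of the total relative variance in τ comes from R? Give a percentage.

89.8%

(δτ/τ)² = (1·δR/R)² + (1·δC/C)²
  R term: (1×0.0770)² = 0.00593
  C term: (1×0.0260)² = 0.000676
Total = 0.00661. Share from R = 0.00593/0.00661 = 0.898.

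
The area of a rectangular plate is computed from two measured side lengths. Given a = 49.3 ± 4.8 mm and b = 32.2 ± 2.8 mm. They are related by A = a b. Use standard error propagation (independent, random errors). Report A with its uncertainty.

Relative error in a monomial: (δA/A)² = Σ (nᵢ · δxᵢ/xᵢ)².
  (1·δa/a)² = (1×0.0974)² = 0.00948;  (1·δb/b)² = (1×0.0870)² = 0.00756
δA/A = √(0.0170) = 0.131
A = 1590 mm^2, so δA = 0.131 × 1590 = 207 mm^2.

1590 ± 207 mm^2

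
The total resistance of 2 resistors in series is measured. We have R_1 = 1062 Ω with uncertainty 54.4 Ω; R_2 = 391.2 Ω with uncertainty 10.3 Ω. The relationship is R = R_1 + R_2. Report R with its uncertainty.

Each term contributes (cᵢ δxᵢ)² to (δR)²:
  (δR_1)² = 2960;  (δR_2)² = 106
δR = √(3070) = 55.4 Ω
R = 1453 Ω.

1453 ± 55.4 Ω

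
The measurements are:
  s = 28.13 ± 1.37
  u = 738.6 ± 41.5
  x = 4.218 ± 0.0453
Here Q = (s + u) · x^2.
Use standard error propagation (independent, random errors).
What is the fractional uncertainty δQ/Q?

0.0583

Let w = s + u = 766.7. δw = √(δs² + δu²) = √(1.88 + 1720) = 41.5, so δw/w = 0.0542.
Q is then a monomial in w, x:
δQ/Q = √((δw/w)² + (2·δx/x)²) = √(0.00293 + 0.000461) = 0.0583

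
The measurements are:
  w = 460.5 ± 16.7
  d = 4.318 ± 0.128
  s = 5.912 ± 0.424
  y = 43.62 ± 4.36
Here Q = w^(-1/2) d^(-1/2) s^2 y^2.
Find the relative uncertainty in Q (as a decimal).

Q is a product of powers, so relative uncertainties combine in quadrature:
  (−½·δw/w)² = (-0.5×0.0363)² = 0.000329;  (−½·δd/d)² = (-0.5×0.0296)² = 0.000220;  (2·δs/s)² = (2×0.0717)² = 0.0206;  (2·δy/y)² = (2×0.1000)² = 0.0400
δQ/Q = √(0.0611) = 0.247

0.247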